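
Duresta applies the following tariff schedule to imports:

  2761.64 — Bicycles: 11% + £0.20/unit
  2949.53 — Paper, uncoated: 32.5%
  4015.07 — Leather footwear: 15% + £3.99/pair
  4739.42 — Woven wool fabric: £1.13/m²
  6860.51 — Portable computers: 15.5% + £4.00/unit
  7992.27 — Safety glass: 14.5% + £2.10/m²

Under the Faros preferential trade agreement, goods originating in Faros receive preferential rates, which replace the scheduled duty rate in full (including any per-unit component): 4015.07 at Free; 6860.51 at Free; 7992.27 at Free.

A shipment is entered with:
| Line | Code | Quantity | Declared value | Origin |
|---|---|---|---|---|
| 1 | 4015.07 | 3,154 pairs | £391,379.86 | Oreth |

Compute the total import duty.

Line 1 (4015.07, Oreth, 3,154 pairs, £391,379.86):
Base rate for 4015.07 is 15% + £3.99/pair.
4015.07 has an FTA preferential rate, but origin Oreth is not Faros; base rate stands.
Duty = £391,379.86 × 15% + 3,154 × £3.99 = £71,291.44.

£71,291.44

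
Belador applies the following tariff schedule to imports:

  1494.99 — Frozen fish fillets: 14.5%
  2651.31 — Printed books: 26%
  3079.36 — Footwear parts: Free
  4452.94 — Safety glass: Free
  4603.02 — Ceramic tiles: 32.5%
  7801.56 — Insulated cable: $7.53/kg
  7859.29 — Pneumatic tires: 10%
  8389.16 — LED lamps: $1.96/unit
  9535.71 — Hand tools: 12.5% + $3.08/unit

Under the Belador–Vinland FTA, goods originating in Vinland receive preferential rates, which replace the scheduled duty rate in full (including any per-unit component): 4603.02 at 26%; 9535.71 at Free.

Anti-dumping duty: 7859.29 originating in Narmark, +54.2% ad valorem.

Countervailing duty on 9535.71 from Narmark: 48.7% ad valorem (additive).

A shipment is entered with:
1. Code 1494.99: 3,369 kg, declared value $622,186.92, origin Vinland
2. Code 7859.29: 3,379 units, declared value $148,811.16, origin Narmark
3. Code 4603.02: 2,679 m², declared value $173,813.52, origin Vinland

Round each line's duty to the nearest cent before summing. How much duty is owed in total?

Line 1 (1494.99, Vinland, 3,369 kg, $622,186.92):
Base rate for 1494.99 is 14.5%.
Origin Vinland is the FTA partner but 1494.99 is not on the preference list; base rate stands.
Duty = $622,186.92 × 14.5% = $90,217.10.
Line 2 (7859.29, Narmark, 3,379 units, $148,811.16):
Base rate for 7859.29 is 10%.
Additional duty on 7859.29 from Narmark: +54.2%. Applied ad valorem rate: 10% + 54.2% = 64.2%.
Duty = $148,811.16 × 64.2% = $95,536.76.
Line 3 (4603.02, Vinland, 2,679 m², $173,813.52):
Base rate for 4603.02 is 32.5%.
Origin Vinland qualifies under the Belador–Vinland agreement and 4603.02 is covered: preferential rate 26% applies instead.
Duty = $173,813.52 × 26% = $45,191.52.
Total = $90,217.10 + $95,536.76 + $45,191.52 = $230,945.38.

$230,945.38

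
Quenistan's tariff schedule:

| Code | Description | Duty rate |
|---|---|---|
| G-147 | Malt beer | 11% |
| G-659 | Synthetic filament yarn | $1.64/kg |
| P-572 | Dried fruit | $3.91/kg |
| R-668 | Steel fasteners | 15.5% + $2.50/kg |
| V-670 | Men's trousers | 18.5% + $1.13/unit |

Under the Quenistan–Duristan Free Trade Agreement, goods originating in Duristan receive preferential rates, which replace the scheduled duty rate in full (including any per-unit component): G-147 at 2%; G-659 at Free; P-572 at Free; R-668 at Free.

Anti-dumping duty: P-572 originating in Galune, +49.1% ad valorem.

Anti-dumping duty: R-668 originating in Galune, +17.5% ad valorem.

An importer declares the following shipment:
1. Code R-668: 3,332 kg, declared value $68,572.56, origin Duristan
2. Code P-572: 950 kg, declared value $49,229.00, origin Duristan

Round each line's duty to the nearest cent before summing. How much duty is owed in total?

$0.00

Line 1 (R-668, Duristan, 3,332 kg, $68,572.56):
Base rate for R-668 is 15.5% + $2.50/kg.
Origin Duristan qualifies under the Quenistan–Duristan agreement and R-668 is covered: preferential rate Free applies instead.
The additional-duty order on R-668 targets Galune, not Duristan; it does not apply.
Duty = $68,572.56 × 0% = $0.00.
Line 2 (P-572, Duristan, 950 kg, $49,229.00):
Base rate for P-572 is $3.91/kg.
Origin Duristan qualifies under the Quenistan–Duristan agreement and P-572 is covered: preferential rate Free applies instead.
The additional-duty order on P-572 targets Galune, not Duristan; it does not apply.
Duty = $49,229.00 × 0% = $0.00.
Total = $0.00 + $0.00 = $0.00.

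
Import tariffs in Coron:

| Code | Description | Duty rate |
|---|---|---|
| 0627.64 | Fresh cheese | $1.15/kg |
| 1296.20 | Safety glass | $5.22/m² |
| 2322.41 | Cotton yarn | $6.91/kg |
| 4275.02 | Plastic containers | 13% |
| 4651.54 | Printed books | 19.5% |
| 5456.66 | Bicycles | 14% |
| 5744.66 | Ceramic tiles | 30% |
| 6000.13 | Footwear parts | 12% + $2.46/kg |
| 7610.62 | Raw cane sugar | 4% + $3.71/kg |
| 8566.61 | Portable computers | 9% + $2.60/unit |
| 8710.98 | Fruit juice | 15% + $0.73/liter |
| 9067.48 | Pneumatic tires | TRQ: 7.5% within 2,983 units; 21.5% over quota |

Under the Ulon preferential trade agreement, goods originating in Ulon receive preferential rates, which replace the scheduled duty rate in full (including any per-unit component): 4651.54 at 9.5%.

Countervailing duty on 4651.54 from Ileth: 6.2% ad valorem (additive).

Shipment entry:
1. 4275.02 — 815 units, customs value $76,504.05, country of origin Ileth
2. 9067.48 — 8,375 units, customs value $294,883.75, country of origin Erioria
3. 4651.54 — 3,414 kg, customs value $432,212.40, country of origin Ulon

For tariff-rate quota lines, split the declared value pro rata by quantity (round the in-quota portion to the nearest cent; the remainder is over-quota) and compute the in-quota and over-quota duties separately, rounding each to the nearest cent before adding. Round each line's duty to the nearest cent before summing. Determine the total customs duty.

Line 1 (4275.02, Ileth, 815 units, $76,504.05):
Base rate for 4275.02 is 13%.
Duty = $76,504.05 × 13% = $9,945.53.
Line 2 (9067.48, Erioria, 8,375 units, $294,883.75):
Code 9067.48 is under a tariff-rate quota (threshold 2,983 units). In-quota: 2,983 units at 7.5%; over-quota: 5,392 units at 21.5%.
Pro-rata value split: in-quota = $294,883.75 × 2,983/8,375 = $105,031.43; over-quota = $294,883.75 − $105,031.43 = $189,852.32.
In-quota duty = $105,031.43 × 7.5% = $7,877.36. Over-quota duty = $189,852.32 × 21.5% = $40,818.25.
Line duty = $7,877.36 + $40,818.25 = $48,695.61.
Line 3 (4651.54, Ulon, 3,414 kg, $432,212.40):
Base rate for 4651.54 is 19.5%.
Origin Ulon qualifies under the Coron–Ulon agreement and 4651.54 is covered: preferential rate 9.5% applies instead.
The additional-duty order on 4651.54 targets Ileth, not Ulon; it does not apply.
Duty = $432,212.40 × 9.5% = $41,060.18.
Total = $9,945.53 + $48,695.61 + $41,060.18 = $99,701.32.

$99,701.32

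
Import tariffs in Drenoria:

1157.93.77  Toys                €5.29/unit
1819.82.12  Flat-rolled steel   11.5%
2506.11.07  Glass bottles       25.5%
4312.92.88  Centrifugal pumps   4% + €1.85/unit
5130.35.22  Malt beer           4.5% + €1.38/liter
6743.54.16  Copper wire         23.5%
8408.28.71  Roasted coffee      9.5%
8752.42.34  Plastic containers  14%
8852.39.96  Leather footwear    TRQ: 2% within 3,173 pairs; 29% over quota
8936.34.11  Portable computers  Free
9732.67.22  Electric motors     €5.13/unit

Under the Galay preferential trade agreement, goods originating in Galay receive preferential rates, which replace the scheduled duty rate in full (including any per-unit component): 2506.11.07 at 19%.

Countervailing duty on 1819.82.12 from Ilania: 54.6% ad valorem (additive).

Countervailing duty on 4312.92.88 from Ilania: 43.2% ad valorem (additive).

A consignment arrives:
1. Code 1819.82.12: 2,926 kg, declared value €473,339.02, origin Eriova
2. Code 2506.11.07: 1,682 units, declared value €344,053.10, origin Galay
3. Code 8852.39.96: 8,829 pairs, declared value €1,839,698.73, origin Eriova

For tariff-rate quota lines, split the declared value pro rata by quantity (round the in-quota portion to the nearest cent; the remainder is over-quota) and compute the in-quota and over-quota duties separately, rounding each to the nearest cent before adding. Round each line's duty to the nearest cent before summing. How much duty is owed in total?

€474,804.05

Line 1 (1819.82.12, Eriova, 2,926 kg, €473,339.02):
Base rate for 1819.82.12 is 11.5%.
The additional-duty order on 1819.82.12 targets Ilania, not Eriova; it does not apply.
Duty = €473,339.02 × 11.5% = €54,433.99.
Line 2 (2506.11.07, Galay, 1,682 units, €344,053.10):
Base rate for 2506.11.07 is 25.5%.
Origin Galay qualifies under the Drenoria–Galay agreement and 2506.11.07 is covered: preferential rate 19% applies instead.
Duty = €344,053.10 × 19% = €65,370.09.
Line 3 (8852.39.96, Eriova, 8,829 pairs, €1,839,698.73):
Code 8852.39.96 is under a tariff-rate quota (threshold 3,173 pairs). In-quota: 3,173 pairs at 2%; over-quota: 5,656 pairs at 29%.
Pro-rata value split: in-quota = €1,839,698.73 × 3,173/8,829 = €661,158.01; over-quota = €1,839,698.73 − €661,158.01 = €1,178,540.72.
In-quota duty = €661,158.01 × 2% = €13,223.16. Over-quota duty = €1,178,540.72 × 29% = €341,776.81.
Line duty = €13,223.16 + €341,776.81 = €354,999.97.
Total = €54,433.99 + €65,370.09 + €354,999.97 = €474,804.05.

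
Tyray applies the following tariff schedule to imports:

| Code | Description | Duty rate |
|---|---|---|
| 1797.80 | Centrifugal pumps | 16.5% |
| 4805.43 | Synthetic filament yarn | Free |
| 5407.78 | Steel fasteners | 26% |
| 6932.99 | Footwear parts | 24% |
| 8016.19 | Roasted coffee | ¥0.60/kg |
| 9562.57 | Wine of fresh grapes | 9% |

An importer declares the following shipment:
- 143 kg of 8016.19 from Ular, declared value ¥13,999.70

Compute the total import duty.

Line 1 (8016.19, Ular, 143 kg, ¥13,999.70):
Base rate for 8016.19 is ¥0.60/kg.
Duty = 143 × ¥0.60 = ¥85.80.

¥85.80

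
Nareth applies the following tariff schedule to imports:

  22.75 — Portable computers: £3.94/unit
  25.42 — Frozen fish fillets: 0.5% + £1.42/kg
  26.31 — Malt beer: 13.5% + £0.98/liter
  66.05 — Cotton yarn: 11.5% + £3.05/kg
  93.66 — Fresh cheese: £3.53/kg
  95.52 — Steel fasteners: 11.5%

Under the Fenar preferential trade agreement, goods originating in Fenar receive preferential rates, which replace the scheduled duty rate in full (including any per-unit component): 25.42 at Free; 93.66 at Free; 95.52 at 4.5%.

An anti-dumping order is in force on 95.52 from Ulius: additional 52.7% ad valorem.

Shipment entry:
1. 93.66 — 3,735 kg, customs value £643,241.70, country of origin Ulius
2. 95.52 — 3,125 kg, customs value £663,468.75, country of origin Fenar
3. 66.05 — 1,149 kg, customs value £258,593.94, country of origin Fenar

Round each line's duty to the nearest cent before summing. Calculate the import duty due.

Line 1 (93.66, Ulius, 3,735 kg, £643,241.70):
Base rate for 93.66 is £3.53/kg.
93.66 has an FTA preferential rate, but origin Ulius is not Fenar; base rate stands.
Duty = 3,735 × £3.53 = £13,184.55.
Line 2 (95.52, Fenar, 3,125 kg, £663,468.75):
Base rate for 95.52 is 11.5%.
Origin Fenar qualifies under the Nareth–Fenar agreement and 95.52 is covered: preferential rate 4.5% applies instead.
The additional-duty order on 95.52 targets Ulius, not Fenar; it does not apply.
Duty = £663,468.75 × 4.5% = £29,856.09.
Line 3 (66.05, Fenar, 1,149 kg, £258,593.94):
Base rate for 66.05 is 11.5% + £3.05/kg.
Origin Fenar is the FTA partner but 66.05 is not on the preference list; base rate stands.
Duty = £258,593.94 × 11.5% + 1,149 × £3.05 = £33,242.75.
Total = £13,184.55 + £29,856.09 + £33,242.75 = £76,283.39.

£76,283.39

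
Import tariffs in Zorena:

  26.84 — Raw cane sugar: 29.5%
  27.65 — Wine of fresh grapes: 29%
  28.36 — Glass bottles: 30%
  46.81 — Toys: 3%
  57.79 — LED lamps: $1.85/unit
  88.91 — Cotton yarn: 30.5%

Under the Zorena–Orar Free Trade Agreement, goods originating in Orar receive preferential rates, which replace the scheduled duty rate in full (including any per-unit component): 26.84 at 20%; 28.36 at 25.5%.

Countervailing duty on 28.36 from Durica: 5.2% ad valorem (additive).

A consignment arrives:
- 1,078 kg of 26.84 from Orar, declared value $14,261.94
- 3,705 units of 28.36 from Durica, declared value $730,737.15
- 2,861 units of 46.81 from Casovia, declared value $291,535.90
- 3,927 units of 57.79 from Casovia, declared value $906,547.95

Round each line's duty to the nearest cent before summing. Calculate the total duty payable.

$276,082.90

Line 1 (26.84, Orar, 1,078 kg, $14,261.94):
Base rate for 26.84 is 29.5%.
Origin Orar qualifies under the Zorena–Orar agreement and 26.84 is covered: preferential rate 20% applies instead.
Duty = $14,261.94 × 20% = $2,852.39.
Line 2 (28.36, Durica, 3,705 units, $730,737.15):
Base rate for 28.36 is 30%.
28.36 has an FTA preferential rate, but origin Durica is not Orar; base rate stands.
Additional duty on 28.36 from Durica: +5.2%. Applied ad valorem rate: 30% + 5.2% = 35.2%.
Duty = $730,737.15 × 35.2% = $257,219.48.
Line 3 (46.81, Casovia, 2,861 units, $291,535.90):
Base rate for 46.81 is 3%.
Duty = $291,535.90 × 3% = $8,746.08.
Line 4 (57.79, Casovia, 3,927 units, $906,547.95):
Base rate for 57.79 is $1.85/unit.
Duty = 3,927 × $1.85 = $7,264.95.
Total = $2,852.39 + $257,219.48 + $8,746.08 + $7,264.95 = $276,082.90.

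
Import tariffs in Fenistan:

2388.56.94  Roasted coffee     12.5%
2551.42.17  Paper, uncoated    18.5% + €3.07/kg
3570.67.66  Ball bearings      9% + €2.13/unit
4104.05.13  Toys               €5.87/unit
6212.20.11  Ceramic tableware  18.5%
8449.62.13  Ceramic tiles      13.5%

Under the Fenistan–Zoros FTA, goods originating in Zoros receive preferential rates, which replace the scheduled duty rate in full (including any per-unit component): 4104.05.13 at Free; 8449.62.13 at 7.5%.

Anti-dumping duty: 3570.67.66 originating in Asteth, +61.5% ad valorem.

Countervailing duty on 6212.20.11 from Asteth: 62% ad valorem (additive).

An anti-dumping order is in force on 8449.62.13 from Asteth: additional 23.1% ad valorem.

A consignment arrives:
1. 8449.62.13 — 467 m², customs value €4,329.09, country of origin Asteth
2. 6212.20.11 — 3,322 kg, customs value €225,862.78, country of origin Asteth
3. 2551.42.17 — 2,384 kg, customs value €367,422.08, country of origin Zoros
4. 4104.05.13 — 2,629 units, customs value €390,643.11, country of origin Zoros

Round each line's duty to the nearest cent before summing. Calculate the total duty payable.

Line 1 (8449.62.13, Asteth, 467 m², €4,329.09):
Base rate for 8449.62.13 is 13.5%.
8449.62.13 has an FTA preferential rate, but origin Asteth is not Zoros; base rate stands.
Additional duty on 8449.62.13 from Asteth: +23.1%. Applied ad valorem rate: 13.5% + 23.1% = 36.6%.
Duty = €4,329.09 × 36.6% = €1,584.45.
Line 2 (6212.20.11, Asteth, 3,322 kg, €225,862.78):
Base rate for 6212.20.11 is 18.5%.
Additional duty on 6212.20.11 from Asteth: +62%. Applied ad valorem rate: 18.5% + 62% = 80.5%.
Duty = €225,862.78 × 80.5% = €181,819.54.
Line 3 (2551.42.17, Zoros, 2,384 kg, €367,422.08):
Base rate for 2551.42.17 is 18.5% + €3.07/kg.
Origin Zoros is the FTA partner but 2551.42.17 is not on the preference list; base rate stands.
Duty = €367,422.08 × 18.5% + 2,384 × €3.07 = €75,291.96.
Line 4 (4104.05.13, Zoros, 2,629 units, €390,643.11):
Base rate for 4104.05.13 is €5.87/unit.
Origin Zoros qualifies under the Fenistan–Zoros agreement and 4104.05.13 is covered: preferential rate Free applies instead.
Duty = €390,643.11 × 0% = €0.00.
Total = €1,584.45 + €181,819.54 + €75,291.96 + €0.00 = €258,695.95.

€258,695.95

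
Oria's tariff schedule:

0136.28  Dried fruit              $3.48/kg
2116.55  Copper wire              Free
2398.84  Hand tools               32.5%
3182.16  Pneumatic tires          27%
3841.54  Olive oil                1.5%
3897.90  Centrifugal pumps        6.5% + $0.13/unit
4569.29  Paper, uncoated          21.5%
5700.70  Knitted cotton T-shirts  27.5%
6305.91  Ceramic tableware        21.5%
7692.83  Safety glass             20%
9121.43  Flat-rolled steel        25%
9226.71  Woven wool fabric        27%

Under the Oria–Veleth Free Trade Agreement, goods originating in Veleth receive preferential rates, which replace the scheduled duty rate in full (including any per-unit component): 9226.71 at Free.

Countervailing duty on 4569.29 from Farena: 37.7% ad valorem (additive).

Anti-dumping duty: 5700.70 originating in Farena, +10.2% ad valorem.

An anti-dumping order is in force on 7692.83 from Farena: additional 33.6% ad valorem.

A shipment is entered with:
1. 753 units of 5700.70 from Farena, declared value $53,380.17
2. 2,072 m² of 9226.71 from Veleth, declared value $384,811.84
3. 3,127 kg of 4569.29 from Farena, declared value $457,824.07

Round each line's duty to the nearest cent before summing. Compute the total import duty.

Line 1 (5700.70, Farena, 753 units, $53,380.17):
Base rate for 5700.70 is 27.5%.
Additional duty on 5700.70 from Farena: +10.2%. Applied ad valorem rate: 27.5% + 10.2% = 37.7%.
Duty = $53,380.17 × 37.7% = $20,124.32.
Line 2 (9226.71, Veleth, 2,072 m², $384,811.84):
Base rate for 9226.71 is 27%.
Origin Veleth qualifies under the Oria–Veleth agreement and 9226.71 is covered: preferential rate Free applies instead.
Duty = $384,811.84 × 0% = $0.00.
Line 3 (4569.29, Farena, 3,127 kg, $457,824.07):
Base rate for 4569.29 is 21.5%.
Additional duty on 4569.29 from Farena: +37.7%. Applied ad valorem rate: 21.5% + 37.7% = 59.2%.
Duty = $457,824.07 × 59.2% = $271,031.85.
Total = $20,124.32 + $0.00 + $271,031.85 = $291,156.17.

$291,156.17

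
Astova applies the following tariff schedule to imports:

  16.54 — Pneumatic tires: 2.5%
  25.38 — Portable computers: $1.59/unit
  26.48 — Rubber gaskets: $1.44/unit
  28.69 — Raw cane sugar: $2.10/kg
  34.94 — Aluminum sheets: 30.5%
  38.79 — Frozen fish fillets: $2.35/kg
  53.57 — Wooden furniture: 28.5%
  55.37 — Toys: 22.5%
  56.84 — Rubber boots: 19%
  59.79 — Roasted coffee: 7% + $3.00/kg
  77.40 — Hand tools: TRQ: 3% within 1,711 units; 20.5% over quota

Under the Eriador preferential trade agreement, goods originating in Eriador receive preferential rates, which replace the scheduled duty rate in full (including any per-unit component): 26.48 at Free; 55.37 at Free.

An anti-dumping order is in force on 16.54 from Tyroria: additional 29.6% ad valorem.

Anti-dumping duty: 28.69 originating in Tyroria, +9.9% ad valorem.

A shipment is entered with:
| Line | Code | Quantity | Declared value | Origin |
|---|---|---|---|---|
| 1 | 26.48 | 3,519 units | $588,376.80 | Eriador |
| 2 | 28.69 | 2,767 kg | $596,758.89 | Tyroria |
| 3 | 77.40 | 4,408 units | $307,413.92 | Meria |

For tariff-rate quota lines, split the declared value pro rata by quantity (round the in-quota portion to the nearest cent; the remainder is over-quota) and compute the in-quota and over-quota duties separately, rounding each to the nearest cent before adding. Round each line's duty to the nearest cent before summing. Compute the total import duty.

$107,027.78

Line 1 (26.48, Eriador, 3,519 units, $588,376.80):
Base rate for 26.48 is $1.44/unit.
Origin Eriador qualifies under the Astova–Eriador agreement and 26.48 is covered: preferential rate Free applies instead.
Duty = $588,376.80 × 0% = $0.00.
Line 2 (28.69, Tyroria, 2,767 kg, $596,758.89):
Base rate for 28.69 is $2.10/kg.
Additional duty on 28.69 from Tyroria: +9.9% ad valorem. Applied ad valorem rate = 9.9%.
Duty = $596,758.89 × 9.9% + 2,767 × $2.10 = $64,889.83.
Line 3 (77.40, Meria, 4,408 units, $307,413.92):
Code 77.40 is under a tariff-rate quota (threshold 1,711 units). In-quota: 1,711 units at 3%; over-quota: 2,697 units at 20.5%.
Pro-rata value split: in-quota = $307,413.92 × 1,711/4,408 = $119,325.14; over-quota = $307,413.92 − $119,325.14 = $188,088.78.
In-quota duty = $119,325.14 × 3% = $3,579.75. Over-quota duty = $188,088.78 × 20.5% = $38,558.20.
Line duty = $3,579.75 + $38,558.20 = $42,137.95.
Total = $0.00 + $64,889.83 + $42,137.95 = $107,027.78.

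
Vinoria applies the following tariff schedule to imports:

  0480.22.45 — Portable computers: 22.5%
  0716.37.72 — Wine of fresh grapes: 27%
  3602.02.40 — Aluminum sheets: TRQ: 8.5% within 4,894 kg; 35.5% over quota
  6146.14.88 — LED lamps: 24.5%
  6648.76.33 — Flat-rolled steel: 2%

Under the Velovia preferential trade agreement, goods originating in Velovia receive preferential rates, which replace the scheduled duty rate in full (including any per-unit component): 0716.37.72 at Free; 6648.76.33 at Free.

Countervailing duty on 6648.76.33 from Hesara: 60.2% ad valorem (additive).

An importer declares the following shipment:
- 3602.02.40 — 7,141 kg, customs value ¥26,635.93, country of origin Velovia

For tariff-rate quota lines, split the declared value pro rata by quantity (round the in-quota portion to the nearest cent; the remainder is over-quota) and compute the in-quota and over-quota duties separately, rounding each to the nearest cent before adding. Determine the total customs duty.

Line 1 (3602.02.40, Velovia, 7,141 kg, ¥26,635.93):
Code 3602.02.40 is under a tariff-rate quota (threshold 4,894 kg). In-quota: 4,894 kg at 8.5%; over-quota: 2,247 kg at 35.5%.
Pro-rata value split: in-quota = ¥26,635.93 × 4,894/7,141 = ¥18,254.62; over-quota = ¥26,635.93 − ¥18,254.62 = ¥8,381.31.
In-quota duty = ¥18,254.62 × 8.5% = ¥1,551.64. Over-quota duty = ¥8,381.31 × 35.5% = ¥2,975.37.
Line duty = ¥1,551.64 + ¥2,975.37 = ¥4,527.01.

¥4,527.01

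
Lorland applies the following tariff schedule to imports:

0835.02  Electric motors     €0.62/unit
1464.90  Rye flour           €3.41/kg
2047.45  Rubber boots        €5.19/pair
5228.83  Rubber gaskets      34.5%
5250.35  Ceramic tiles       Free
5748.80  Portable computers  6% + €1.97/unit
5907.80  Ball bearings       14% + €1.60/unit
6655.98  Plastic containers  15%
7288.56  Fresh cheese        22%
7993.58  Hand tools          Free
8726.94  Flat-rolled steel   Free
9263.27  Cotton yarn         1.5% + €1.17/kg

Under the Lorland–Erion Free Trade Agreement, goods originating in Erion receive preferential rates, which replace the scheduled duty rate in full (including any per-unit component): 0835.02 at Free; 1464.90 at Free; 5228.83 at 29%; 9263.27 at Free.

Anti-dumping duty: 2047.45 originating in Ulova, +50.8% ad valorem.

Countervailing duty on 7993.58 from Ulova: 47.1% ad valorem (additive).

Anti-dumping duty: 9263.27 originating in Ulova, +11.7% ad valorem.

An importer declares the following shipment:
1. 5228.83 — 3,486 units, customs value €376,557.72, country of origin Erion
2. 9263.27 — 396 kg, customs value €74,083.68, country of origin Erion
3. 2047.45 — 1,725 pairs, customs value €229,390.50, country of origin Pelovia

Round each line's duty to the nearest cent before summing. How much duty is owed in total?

€118,154.49

Line 1 (5228.83, Erion, 3,486 units, €376,557.72):
Base rate for 5228.83 is 34.5%.
Origin Erion qualifies under the Lorland–Erion agreement and 5228.83 is covered: preferential rate 29% applies instead.
Duty = €376,557.72 × 29% = €109,201.74.
Line 2 (9263.27, Erion, 396 kg, €74,083.68):
Base rate for 9263.27 is 1.5% + €1.17/kg.
Origin Erion qualifies under the Lorland–Erion agreement and 9263.27 is covered: preferential rate Free applies instead.
The additional-duty order on 9263.27 targets Ulova, not Erion; it does not apply.
Duty = €74,083.68 × 0% = €0.00.
Line 3 (2047.45, Pelovia, 1,725 pairs, €229,390.50):
Base rate for 2047.45 is €5.19/pair.
The additional-duty order on 2047.45 targets Ulova, not Pelovia; it does not apply.
Duty = 1,725 × €5.19 = €8,952.75.
Total = €109,201.74 + €0.00 + €8,952.75 = €118,154.49.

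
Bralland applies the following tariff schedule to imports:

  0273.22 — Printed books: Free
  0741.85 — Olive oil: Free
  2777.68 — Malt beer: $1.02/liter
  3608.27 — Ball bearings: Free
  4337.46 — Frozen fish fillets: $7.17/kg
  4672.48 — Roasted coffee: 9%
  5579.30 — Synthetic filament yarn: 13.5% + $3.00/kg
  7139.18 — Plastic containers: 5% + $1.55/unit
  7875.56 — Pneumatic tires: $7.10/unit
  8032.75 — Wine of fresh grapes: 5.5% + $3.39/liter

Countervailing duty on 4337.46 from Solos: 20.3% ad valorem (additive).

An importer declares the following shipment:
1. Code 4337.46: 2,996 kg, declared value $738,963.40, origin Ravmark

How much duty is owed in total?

$21,481.32

Line 1 (4337.46, Ravmark, 2,996 kg, $738,963.40):
Base rate for 4337.46 is $7.17/kg.
The additional-duty order on 4337.46 targets Solos, not Ravmark; it does not apply.
Duty = 2,996 × $7.17 = $21,481.32.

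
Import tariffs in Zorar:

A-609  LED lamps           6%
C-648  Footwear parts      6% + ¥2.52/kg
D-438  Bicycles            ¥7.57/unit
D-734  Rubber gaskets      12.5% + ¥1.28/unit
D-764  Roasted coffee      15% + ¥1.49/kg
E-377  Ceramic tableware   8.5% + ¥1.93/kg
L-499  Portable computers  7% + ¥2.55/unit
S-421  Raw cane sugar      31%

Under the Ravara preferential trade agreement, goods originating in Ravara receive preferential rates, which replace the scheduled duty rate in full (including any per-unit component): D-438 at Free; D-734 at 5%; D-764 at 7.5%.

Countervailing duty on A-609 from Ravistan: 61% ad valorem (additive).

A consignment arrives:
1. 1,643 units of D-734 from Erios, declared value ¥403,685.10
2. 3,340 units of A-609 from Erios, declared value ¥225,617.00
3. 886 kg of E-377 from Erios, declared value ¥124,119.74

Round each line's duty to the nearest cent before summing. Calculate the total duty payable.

¥78,360.86

Line 1 (D-734, Erios, 1,643 units, ¥403,685.10):
Base rate for D-734 is 12.5% + ¥1.28/unit.
D-734 has an FTA preferential rate, but origin Erios is not Ravara; base rate stands.
Duty = ¥403,685.10 × 12.5% + 1,643 × ¥1.28 = ¥52,563.68.
Line 2 (A-609, Erios, 3,340 units, ¥225,617.00):
Base rate for A-609 is 6%.
The additional-duty order on A-609 targets Ravistan, not Erios; it does not apply.
Duty = ¥225,617.00 × 6% = ¥13,537.02.
Line 3 (E-377, Erios, 886 kg, ¥124,119.74):
Base rate for E-377 is 8.5% + ¥1.93/kg.
Duty = ¥124,119.74 × 8.5% + 886 × ¥1.93 = ¥12,260.16.
Total = ¥52,563.68 + ¥13,537.02 + ¥12,260.16 = ¥78,360.86.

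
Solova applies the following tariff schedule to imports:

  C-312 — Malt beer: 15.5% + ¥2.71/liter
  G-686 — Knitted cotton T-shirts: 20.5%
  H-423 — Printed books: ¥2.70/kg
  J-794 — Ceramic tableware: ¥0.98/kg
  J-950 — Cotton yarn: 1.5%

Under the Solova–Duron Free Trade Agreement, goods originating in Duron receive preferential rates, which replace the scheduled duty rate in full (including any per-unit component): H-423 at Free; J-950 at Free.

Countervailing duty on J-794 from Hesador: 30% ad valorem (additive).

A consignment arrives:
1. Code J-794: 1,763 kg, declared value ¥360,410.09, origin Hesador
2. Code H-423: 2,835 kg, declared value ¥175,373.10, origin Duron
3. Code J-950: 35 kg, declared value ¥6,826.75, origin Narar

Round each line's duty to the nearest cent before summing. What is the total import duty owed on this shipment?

Line 1 (J-794, Hesador, 1,763 kg, ¥360,410.09):
Base rate for J-794 is ¥0.98/kg.
Additional duty on J-794 from Hesador: +30% ad valorem. Applied ad valorem rate = 30%.
Duty = ¥360,410.09 × 30% + 1,763 × ¥0.98 = ¥109,850.77.
Line 2 (H-423, Duron, 2,835 kg, ¥175,373.10):
Base rate for H-423 is ¥2.70/kg.
Origin Duron qualifies under the Solova–Duron agreement and H-423 is covered: preferential rate Free applies instead.
Duty = ¥175,373.10 × 0% = ¥0.00.
Line 3 (J-950, Narar, 35 kg, ¥6,826.75):
Base rate for J-950 is 1.5%.
J-950 has an FTA preferential rate, but origin Narar is not Duron; base rate stands.
Duty = ¥6,826.75 × 1.5% = ¥102.40.
Total = ¥109,850.77 + ¥0.00 + ¥102.40 = ¥109,953.17.

¥109,953.17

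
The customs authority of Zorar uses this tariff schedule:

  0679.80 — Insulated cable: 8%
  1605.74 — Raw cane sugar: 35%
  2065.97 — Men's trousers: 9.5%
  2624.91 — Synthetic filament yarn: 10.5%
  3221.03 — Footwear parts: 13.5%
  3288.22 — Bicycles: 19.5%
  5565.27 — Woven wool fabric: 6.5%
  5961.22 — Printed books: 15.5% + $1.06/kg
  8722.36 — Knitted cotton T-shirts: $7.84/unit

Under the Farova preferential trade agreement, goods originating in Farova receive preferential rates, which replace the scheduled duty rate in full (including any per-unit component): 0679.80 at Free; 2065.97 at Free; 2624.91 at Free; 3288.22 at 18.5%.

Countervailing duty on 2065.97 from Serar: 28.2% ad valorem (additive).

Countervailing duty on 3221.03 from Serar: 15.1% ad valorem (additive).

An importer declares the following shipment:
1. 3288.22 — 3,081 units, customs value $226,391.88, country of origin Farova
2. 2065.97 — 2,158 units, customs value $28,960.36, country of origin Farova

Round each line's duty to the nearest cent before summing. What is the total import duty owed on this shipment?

$41,882.50

Line 1 (3288.22, Farova, 3,081 units, $226,391.88):
Base rate for 3288.22 is 19.5%.
Origin Farova qualifies under the Zorar–Farova agreement and 3288.22 is covered: preferential rate 18.5% applies instead.
Duty = $226,391.88 × 18.5% = $41,882.50.
Line 2 (2065.97, Farova, 2,158 units, $28,960.36):
Base rate for 2065.97 is 9.5%.
Origin Farova qualifies under the Zorar–Farova agreement and 2065.97 is covered: preferential rate Free applies instead.
The additional-duty order on 2065.97 targets Serar, not Farova; it does not apply.
Duty = $28,960.36 × 0% = $0.00.
Total = $41,882.50 + $0.00 = $41,882.50.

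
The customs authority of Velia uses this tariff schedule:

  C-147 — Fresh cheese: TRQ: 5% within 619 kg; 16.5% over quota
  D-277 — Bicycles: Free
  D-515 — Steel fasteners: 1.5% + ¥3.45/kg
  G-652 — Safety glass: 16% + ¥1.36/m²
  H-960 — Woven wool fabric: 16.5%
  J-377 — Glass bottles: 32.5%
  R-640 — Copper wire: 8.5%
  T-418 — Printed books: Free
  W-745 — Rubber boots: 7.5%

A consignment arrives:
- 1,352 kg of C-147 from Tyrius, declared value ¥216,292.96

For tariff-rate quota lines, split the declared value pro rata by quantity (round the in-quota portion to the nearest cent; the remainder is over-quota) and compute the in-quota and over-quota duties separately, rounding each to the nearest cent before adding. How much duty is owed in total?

Line 1 (C-147, Tyrius, 1,352 kg, ¥216,292.96):
Code C-147 is under a tariff-rate quota (threshold 619 kg). In-quota: 619 kg at 5%; over-quota: 733 kg at 16.5%.
Pro-rata value split: in-quota = ¥216,292.96 × 619/1,352 = ¥99,027.62; over-quota = ¥216,292.96 − ¥99,027.62 = ¥117,265.34.
In-quota duty = ¥99,027.62 × 5% = ¥4,951.38. Over-quota duty = ¥117,265.34 × 16.5% = ¥19,348.78.
Line duty = ¥4,951.38 + ¥19,348.78 = ¥24,300.16.

¥24,300.16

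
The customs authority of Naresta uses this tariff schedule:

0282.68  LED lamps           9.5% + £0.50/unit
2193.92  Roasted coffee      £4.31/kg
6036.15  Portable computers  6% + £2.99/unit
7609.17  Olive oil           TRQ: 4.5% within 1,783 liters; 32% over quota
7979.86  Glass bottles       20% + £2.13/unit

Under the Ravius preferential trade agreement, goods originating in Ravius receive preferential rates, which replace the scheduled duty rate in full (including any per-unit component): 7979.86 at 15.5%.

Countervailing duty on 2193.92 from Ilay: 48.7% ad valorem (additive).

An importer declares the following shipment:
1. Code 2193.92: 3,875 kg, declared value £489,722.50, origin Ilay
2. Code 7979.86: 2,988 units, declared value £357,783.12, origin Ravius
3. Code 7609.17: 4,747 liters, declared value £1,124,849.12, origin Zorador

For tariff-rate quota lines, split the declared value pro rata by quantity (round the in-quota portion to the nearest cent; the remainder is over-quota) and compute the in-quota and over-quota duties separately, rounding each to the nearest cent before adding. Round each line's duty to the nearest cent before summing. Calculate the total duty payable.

£554,416.80

Line 1 (2193.92, Ilay, 3,875 kg, £489,722.50):
Base rate for 2193.92 is £4.31/kg.
Additional duty on 2193.92 from Ilay: +48.7% ad valorem. Applied ad valorem rate = 48.7%.
Duty = £489,722.50 × 48.7% + 3,875 × £4.31 = £255,196.11.
Line 2 (7979.86, Ravius, 2,988 units, £357,783.12):
Base rate for 7979.86 is 20% + £2.13/unit.
Origin Ravius qualifies under the Naresta–Ravius agreement and 7979.86 is covered: preferential rate 15.5% applies instead.
Duty = £357,783.12 × 15.5% = £55,456.38.
Line 3 (7609.17, Zorador, 4,747 liters, £1,124,849.12):
Code 7609.17 is under a tariff-rate quota (threshold 1,783 liters). In-quota: 1,783 liters at 4.5%; over-quota: 2,964 liters at 32%.
Pro-rata value split: in-quota = £1,124,849.12 × 1,783/4,747 = £422,499.68; over-quota = £1,124,849.12 − £422,499.68 = £702,349.44.
In-quota duty = £422,499.68 × 4.5% = £19,012.49. Over-quota duty = £702,349.44 × 32% = £224,751.82.
Line duty = £19,012.49 + £224,751.82 = £243,764.31.
Total = £255,196.11 + £55,456.38 + £243,764.31 = £554,416.80.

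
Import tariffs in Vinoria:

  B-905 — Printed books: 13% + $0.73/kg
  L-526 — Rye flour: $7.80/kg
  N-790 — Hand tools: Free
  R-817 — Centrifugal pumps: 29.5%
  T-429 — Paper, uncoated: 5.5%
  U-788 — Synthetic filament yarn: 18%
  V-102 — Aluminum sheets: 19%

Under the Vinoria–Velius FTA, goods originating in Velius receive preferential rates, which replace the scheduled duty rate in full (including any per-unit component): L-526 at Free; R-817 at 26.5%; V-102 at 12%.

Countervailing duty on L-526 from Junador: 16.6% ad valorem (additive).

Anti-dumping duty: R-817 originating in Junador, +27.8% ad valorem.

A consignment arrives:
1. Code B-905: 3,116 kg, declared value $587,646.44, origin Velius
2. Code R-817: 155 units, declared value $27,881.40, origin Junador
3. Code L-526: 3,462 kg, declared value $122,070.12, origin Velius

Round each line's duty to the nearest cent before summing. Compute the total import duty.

Line 1 (B-905, Velius, 3,116 kg, $587,646.44):
Base rate for B-905 is 13% + $0.73/kg.
Origin Velius is the FTA partner but B-905 is not on the preference list; base rate stands.
Duty = $587,646.44 × 13% + 3,116 × $0.73 = $78,668.72.
Line 2 (R-817, Junador, 155 units, $27,881.40):
Base rate for R-817 is 29.5%.
R-817 has an FTA preferential rate, but origin Junador is not Velius; base rate stands.
Additional duty on R-817 from Junador: +27.8%. Applied ad valorem rate: 29.5% + 27.8% = 57.3%.
Duty = $27,881.40 × 57.3% = $15,976.04.
Line 3 (L-526, Velius, 3,462 kg, $122,070.12):
Base rate for L-526 is $7.80/kg.
Origin Velius qualifies under the Vinoria–Velius agreement and L-526 is covered: preferential rate Free applies instead.
The additional-duty order on L-526 targets Junador, not Velius; it does not apply.
Duty = $122,070.12 × 0% = $0.00.
Total = $78,668.72 + $15,976.04 + $0.00 = $94,644.76.

$94,644.76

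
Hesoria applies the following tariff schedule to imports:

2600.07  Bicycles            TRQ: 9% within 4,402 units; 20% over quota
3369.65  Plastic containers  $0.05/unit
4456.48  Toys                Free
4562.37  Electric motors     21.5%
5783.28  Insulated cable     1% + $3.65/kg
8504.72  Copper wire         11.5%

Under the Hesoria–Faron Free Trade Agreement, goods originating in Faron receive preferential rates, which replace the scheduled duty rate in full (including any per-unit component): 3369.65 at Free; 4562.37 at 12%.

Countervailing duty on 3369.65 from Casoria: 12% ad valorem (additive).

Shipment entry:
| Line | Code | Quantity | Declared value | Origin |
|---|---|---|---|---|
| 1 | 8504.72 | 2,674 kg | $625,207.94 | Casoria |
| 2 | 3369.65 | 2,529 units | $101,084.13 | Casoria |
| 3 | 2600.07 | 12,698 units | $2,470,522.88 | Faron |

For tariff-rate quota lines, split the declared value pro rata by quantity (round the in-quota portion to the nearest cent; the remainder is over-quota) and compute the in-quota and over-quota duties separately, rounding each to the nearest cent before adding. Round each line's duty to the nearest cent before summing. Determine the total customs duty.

$484,050.19

Line 1 (8504.72, Casoria, 2,674 kg, $625,207.94):
Base rate for 8504.72 is 11.5%.
Duty = $625,207.94 × 11.5% = $71,898.91.
Line 2 (3369.65, Casoria, 2,529 units, $101,084.13):
Base rate for 3369.65 is $0.05/unit.
3369.65 has an FTA preferential rate, but origin Casoria is not Faron; base rate stands.
Additional duty on 3369.65 from Casoria: +12% ad valorem. Applied ad valorem rate = 12%.
Duty = $101,084.13 × 12% + 2,529 × $0.05 = $12,256.55.
Line 3 (2600.07, Faron, 12,698 units, $2,470,522.88):
Code 2600.07 is under a tariff-rate quota (threshold 4,402 units). In-quota: 4,402 units at 9%; over-quota: 8,296 units at 20%.
Pro-rata value split: in-quota = $2,470,522.88 × 4,402/12,698 = $856,453.12; over-quota = $2,470,522.88 − $856,453.12 = $1,614,069.76.
In-quota duty = $856,453.12 × 9% = $77,080.78. Over-quota duty = $1,614,069.76 × 20% = $322,813.95.
Line duty = $77,080.78 + $322,813.95 = $399,894.73.
Total = $71,898.91 + $12,256.55 + $399,894.73 = $484,050.19.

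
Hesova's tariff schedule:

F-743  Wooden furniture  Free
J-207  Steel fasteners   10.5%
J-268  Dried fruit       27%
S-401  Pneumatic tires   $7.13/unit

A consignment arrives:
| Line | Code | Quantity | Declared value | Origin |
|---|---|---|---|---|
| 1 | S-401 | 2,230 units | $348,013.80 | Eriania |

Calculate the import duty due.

$15,899.90

Line 1 (S-401, Eriania, 2,230 units, $348,013.80):
Base rate for S-401 is $7.13/unit.
Duty = 2,230 × $7.13 = $15,899.90.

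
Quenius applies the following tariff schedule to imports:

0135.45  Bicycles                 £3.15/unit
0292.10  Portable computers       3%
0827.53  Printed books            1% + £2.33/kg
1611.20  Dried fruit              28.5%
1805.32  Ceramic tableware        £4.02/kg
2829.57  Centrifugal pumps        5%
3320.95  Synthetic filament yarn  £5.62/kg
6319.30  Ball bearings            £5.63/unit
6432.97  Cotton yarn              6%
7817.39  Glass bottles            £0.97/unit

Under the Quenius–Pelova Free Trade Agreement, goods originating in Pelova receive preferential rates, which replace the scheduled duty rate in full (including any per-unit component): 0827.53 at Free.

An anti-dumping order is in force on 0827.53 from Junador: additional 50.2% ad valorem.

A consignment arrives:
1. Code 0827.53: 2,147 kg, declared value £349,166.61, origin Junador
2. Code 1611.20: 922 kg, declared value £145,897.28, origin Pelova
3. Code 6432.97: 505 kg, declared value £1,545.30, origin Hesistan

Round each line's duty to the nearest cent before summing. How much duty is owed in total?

£225,449.25

Line 1 (0827.53, Junador, 2,147 kg, £349,166.61):
Base rate for 0827.53 is 1% + £2.33/kg.
0827.53 has an FTA preferential rate, but origin Junador is not Pelova; base rate stands.
Additional duty on 0827.53 from Junador: +50.2%. Applied ad valorem rate: 1% + 50.2% = 51.2%.
Duty = £349,166.61 × 51.2% + 2,147 × £2.33 = £183,775.81.
Line 2 (1611.20, Pelova, 922 kg, £145,897.28):
Base rate for 1611.20 is 28.5%.
Origin Pelova is the FTA partner but 1611.20 is not on the preference list; base rate stands.
Duty = £145,897.28 × 28.5% = £41,580.72.
Line 3 (6432.97, Hesistan, 505 kg, £1,545.30):
Base rate for 6432.97 is 6%.
Duty = £1,545.30 × 6% = £92.72.
Total = £183,775.81 + £41,580.72 + £92.72 = £225,449.25.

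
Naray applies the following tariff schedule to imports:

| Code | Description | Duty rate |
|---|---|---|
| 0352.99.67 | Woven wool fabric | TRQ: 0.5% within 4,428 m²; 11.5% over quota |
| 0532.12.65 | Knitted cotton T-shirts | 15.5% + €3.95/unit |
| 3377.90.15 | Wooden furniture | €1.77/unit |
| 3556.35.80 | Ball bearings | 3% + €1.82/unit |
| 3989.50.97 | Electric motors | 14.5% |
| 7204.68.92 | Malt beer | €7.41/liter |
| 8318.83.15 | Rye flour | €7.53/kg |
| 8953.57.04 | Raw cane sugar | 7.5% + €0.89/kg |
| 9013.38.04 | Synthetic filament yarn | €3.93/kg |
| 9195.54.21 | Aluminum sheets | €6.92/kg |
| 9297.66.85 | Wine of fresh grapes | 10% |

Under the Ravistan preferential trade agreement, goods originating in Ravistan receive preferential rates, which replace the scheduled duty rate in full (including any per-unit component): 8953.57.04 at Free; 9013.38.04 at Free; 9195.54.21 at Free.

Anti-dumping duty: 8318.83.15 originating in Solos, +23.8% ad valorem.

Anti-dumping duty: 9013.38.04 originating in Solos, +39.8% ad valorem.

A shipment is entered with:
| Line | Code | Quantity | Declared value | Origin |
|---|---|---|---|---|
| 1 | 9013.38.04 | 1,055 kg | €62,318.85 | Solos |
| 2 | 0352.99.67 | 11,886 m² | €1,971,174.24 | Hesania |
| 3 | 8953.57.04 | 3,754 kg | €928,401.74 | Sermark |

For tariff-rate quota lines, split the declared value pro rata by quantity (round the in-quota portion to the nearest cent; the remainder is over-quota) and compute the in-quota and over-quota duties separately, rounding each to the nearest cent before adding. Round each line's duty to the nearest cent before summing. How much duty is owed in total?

Line 1 (9013.38.04, Solos, 1,055 kg, €62,318.85):
Base rate for 9013.38.04 is €3.93/kg.
9013.38.04 has an FTA preferential rate, but origin Solos is not Ravistan; base rate stands.
Additional duty on 9013.38.04 from Solos: +39.8% ad valorem. Applied ad valorem rate = 39.8%.
Duty = €62,318.85 × 39.8% + 1,055 × €3.93 = €28,949.05.
Line 2 (0352.99.67, Hesania, 11,886 m², €1,971,174.24):
Code 0352.99.67 is under a tariff-rate quota (threshold 4,428 m²). In-quota: 4,428 m² at 0.5%; over-quota: 7,458 m² at 11.5%.
Pro-rata value split: in-quota = €1,971,174.24 × 4,428/11,886 = €734,339.52; over-quota = €1,971,174.24 − €734,339.52 = €1,236,834.72.
In-quota duty = €734,339.52 × 0.5% = €3,671.70. Over-quota duty = €1,236,834.72 × 11.5% = €142,235.99.
Line duty = €3,671.70 + €142,235.99 = €145,907.69.
Line 3 (8953.57.04, Sermark, 3,754 kg, €928,401.74):
Base rate for 8953.57.04 is 7.5% + €0.89/kg.
8953.57.04 has an FTA preferential rate, but origin Sermark is not Ravistan; base rate stands.
Duty = €928,401.74 × 7.5% + 3,754 × €0.89 = €72,971.19.
Total = €28,949.05 + €145,907.69 + €72,971.19 = €247,827.93.

€247,827.93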